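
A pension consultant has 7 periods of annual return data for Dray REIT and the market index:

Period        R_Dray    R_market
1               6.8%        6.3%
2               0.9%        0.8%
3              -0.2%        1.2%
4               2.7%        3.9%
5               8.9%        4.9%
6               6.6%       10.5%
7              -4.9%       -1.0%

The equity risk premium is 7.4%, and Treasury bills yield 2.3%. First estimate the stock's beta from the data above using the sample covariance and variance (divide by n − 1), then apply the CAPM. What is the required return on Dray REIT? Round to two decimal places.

9.82%

Mean R_i = (6.8 + 0.9 − 0.2 + 2.7 + 8.9 + 6.6 − 4.9) / 7 = 2.9714%
Mean R_m = (6.3 + 0.8 + 1.2 + 3.9 + 4.9 + 10.5 − 1.0) / 7 = 3.8000%
Σ(R_i − R̄_i)(R_m − R̄_m) = 92.6200  ⇒  Cov = 92.6200 / 6 = 15.4367
Σ(R_m − R̄_m)² = 91.1600  ⇒  Var(R_m) = 91.1600 / 6 = 15.1933
β = Cov / Var(R_m) = 15.4367 / 15.1933 = 1.0160
E(R) = R_f + β × MRP = 2.3% + 1.0160 × 7.4% = 9.82%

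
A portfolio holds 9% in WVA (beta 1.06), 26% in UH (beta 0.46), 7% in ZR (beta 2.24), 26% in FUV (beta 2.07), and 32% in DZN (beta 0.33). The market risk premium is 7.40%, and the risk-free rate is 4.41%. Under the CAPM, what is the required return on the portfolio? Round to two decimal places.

11.93%

β_P = Σ w_i β_i = 0.09×1.06 + 0.26×0.46 + 0.07×2.24 + 0.26×2.07 + 0.32×0.33 = 1.0156
E(R_P) = R_f + β_P × MRP = 4.41% + 1.0156 × 7.40% = 11.93%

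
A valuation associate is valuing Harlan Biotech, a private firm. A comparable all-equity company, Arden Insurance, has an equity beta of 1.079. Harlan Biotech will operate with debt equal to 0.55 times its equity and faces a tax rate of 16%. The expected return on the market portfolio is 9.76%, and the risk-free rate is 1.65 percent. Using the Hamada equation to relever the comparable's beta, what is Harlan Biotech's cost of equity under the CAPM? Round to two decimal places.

14.44%

β_L = β_U × [1 + (1 − t)(D/E)] = 1.079 × [1 + (1 − 0.16) × 0.55]
    = 1.079 × [1 + 0.84 × 0.55] = 1.079 × 1.4620 = 1.5775
MRP = 9.76% − 1.65% = 8.11%
E(R) = R_f + β_L × MRP = 1.65% + 1.5775 × 8.11% = 14.44%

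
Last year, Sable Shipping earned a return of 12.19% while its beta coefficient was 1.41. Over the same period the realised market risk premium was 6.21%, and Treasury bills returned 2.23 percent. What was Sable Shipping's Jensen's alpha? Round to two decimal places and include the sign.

+1.20%

CAPM benchmark = R_f + β(R_m − R_f) = 2.23% + 1.41 × 6.21% = 10.9861%
α = actual − benchmark = 12.19% − 10.9861% = +1.20%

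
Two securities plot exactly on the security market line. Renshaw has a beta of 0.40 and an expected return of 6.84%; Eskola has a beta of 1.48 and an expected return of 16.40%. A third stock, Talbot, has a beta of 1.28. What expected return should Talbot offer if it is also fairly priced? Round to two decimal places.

14.63%

MRP (SML slope) = (16.40% − 6.84%) / (1.48 − 0.40) = 9.56% / 1.08 = 8.8519%
R_f (intercept) = 6.84% − 0.40 × 8.8519% = 3.2992%
E(R_Talbot) = R_f + β × MRP = 3.2992% + 1.28 × 8.8519% = 14.63%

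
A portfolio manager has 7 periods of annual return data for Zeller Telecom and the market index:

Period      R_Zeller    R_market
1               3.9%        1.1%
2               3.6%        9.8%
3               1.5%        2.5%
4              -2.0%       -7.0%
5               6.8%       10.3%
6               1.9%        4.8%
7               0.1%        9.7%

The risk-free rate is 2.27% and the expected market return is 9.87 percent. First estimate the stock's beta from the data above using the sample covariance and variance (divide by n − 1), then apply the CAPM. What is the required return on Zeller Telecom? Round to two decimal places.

4.42%

Mean R_i = (3.9 + 3.6 + 1.5 − 2.0 + 6.8 + 1.9 + 0.1) / 7 = 2.2571%
Mean R_m = (1.1 + 9.8 + 2.5 − 7.0 + 10.3 + 4.8 + 9.7) / 7 = 4.4571%
Σ(R_i − R̄_i)(R_m − R̄_m) = 67.0271  ⇒  Cov = 67.0271 / 6 = 11.1712
Σ(R_m − R̄_m)² = 236.6571  ⇒  Var(R_m) = 236.6571 / 6 = 39.4429
β = Cov / Var(R_m) = 11.1712 / 39.4429 = 0.2832
MRP = 9.87% − 2.27% = 7.60%
E(R) = R_f + β × MRP = 2.27% + 0.2832 × 7.60% = 4.42%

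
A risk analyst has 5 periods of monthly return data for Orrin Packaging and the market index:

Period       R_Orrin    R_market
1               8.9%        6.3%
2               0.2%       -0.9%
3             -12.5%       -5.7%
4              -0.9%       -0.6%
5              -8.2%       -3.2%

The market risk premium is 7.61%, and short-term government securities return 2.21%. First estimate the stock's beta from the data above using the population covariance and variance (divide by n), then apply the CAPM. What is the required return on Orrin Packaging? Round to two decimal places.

15.84%

Mean R_i = (8.9 + 0.2 − 12.5 − 0.9 − 8.2) / 5 = -2.5000%
Mean R_m = (6.3 − 0.9 − 5.7 − 0.6 − 3.2) / 5 = -0.8200%
Σ(R_i − R̄_i)(R_m − R̄_m) = 143.6700  ⇒  Cov = 143.6700 / 5 = 28.7340
Σ(R_m − R̄_m)² = 80.2280  ⇒  Var(R_m) = 80.2280 / 5 = 16.0456
β = Cov / Var(R_m) = 28.7340 / 16.0456 = 1.7908
E(R) = R_f + β × MRP = 2.21% + 1.7908 × 7.61% = 15.84%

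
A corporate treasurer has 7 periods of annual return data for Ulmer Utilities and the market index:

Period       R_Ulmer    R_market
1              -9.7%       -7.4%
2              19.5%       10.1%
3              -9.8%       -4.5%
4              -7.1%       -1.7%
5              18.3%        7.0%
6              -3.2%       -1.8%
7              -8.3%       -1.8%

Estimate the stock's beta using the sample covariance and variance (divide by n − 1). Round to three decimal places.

Mean R_i = (-9.7 + 19.5 − 9.8 − 7.1 + 18.3 − 3.2 − 8.3) / 7 = -0.0429%
Mean R_m = (-7.4 + 10.1 − 4.5 − 1.7 + 7.0 − 1.8 − 1.8) / 7 = -0.0143%
Σ(R_i − R̄_i)(R_m − R̄_m) = 473.6957  ⇒  Cov = 473.6957 / 6 = 78.9493
Σ(R_m − R̄_m)² = 235.3886  ⇒  Var(R_m) = 235.3886 / 6 = 39.2314
β = Cov / Var(R_m) = 78.9493 / 39.2314 = 2.0124

2.012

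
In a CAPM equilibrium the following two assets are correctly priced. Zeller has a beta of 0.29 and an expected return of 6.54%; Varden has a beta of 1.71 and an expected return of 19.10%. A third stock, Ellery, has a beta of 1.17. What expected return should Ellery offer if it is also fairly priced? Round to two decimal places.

MRP (SML slope) = (19.10% − 6.54%) / (1.71 − 0.29) = 12.56% / 1.42 = 8.8451%
R_f (intercept) = 6.54% − 0.29 × 8.8451% = 3.9749%
E(R_Ellery) = R_f + β × MRP = 3.9749% + 1.17 × 8.8451% = 14.32%

14.32%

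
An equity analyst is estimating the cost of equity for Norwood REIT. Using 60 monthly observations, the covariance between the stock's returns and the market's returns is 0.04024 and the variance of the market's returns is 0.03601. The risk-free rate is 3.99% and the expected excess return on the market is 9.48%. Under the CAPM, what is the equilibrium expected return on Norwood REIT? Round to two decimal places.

14.58%

β = Cov(R_i, R_m) / Var(R_m) = 0.04024 / 0.03601 = 1.1175
E(R) = R_f + β × MRP = 3.99% + 1.1175 × 9.48% = 14.58%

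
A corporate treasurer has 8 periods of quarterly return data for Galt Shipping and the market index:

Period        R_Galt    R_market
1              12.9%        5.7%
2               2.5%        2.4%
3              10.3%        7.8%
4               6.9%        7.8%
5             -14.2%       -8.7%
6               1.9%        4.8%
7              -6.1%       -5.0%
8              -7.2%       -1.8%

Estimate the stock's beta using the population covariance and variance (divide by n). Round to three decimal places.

Mean R_i = (12.9 + 2.5 + 10.3 + 6.9 − 14.2 + 1.9 − 6.1 − 7.2) / 8 = 0.8750%
Mean R_m = (5.7 + 2.4 + 7.8 + 7.8 − 8.7 + 4.8 − 5.0 − 1.8) / 8 = 1.6250%
Σ(R_i − R̄_i)(R_m − R̄_m) = 378.4350  ⇒  Cov = 378.4350 / 8 = 47.3044
Σ(R_m − R̄_m)² = 265.7750  ⇒  Var(R_m) = 265.7750 / 8 = 33.2219
β = Cov / Var(R_m) = 47.3044 / 33.2219 = 1.4239

1.424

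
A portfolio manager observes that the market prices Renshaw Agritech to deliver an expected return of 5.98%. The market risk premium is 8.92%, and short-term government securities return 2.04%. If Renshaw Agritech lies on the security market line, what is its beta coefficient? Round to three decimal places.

0.442

β = (E(R) − R_f) / MRP = (5.98% − 2.04%) / 8.92% = 3.94% / 8.92% = 0.442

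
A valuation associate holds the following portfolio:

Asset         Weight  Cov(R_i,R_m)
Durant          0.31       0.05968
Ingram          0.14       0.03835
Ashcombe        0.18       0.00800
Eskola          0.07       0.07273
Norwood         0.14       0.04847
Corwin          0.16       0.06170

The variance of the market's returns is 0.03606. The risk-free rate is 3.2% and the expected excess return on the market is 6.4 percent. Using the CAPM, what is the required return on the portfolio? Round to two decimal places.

11.55%

β_Durant = 0.05968 / 0.03606 = 1.6550
β_Ingram = 0.03835 / 0.03606 = 1.0635
β_Ashcombe = 0.00800 / 0.03606 = 0.2219
β_Eskola = 0.07273 / 0.03606 = 2.0169
β_Norwood = 0.04847 / 0.03606 = 1.3441
β_Corwin = 0.06170 / 0.03606 = 1.7110
β_P = Σ w_i β_i = 0.31×1.6550 + 0.14×1.0635 + 0.18×0.2219 + 0.07×2.0169 + 0.14×1.3441 + 0.16×1.7110 = 1.3050
E(R_P) = R_f + β_P × MRP = 3.2% + 1.3050 × 6.4% = 11.55%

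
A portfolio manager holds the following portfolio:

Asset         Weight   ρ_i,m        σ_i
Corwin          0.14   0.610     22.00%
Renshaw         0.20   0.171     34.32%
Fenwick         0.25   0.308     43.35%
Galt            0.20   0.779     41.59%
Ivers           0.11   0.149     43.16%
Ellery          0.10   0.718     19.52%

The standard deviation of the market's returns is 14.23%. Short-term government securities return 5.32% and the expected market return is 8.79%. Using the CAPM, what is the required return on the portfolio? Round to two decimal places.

β_Corwin = 0.610 × 22.00% / 14.23% = 0.9431
β_Renshaw = 0.171 × 34.32% / 14.23% = 0.4124
β_Fenwick = 0.308 × 43.35% / 14.23% = 0.9383
β_Galt = 0.779 × 41.59% / 14.23% = 2.2768
β_Ivers = 0.149 × 43.16% / 14.23% = 0.4519
β_Ellery = 0.718 × 19.52% / 14.23% = 0.9849
β_P = Σ w_i β_i = 0.14×0.9431 + 0.20×0.4124 + 0.25×0.9383 + 0.20×2.2768 + 0.11×0.4519 + 0.10×0.9849 = 1.0526
MRP = 8.79% − 5.32% = 3.47%
E(R_P) = R_f + β_P × MRP = 5.32% + 1.0526 × 3.47% = 8.97%

8.97%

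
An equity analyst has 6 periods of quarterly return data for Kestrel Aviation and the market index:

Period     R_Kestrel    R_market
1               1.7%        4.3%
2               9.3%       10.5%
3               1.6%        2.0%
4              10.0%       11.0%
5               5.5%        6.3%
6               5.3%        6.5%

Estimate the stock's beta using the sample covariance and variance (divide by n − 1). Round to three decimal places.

Mean R_i = (1.7 + 9.3 + 1.6 + 10.0 + 5.5 + 5.3) / 6 = 5.5667%
Mean R_m = (4.3 + 10.5 + 2.0 + 11.0 + 6.3 + 6.5) / 6 = 6.7667%
Σ(R_i − R̄_i)(R_m − R̄_m) = 61.2533  ⇒  Cov = 61.2533 / 5 = 12.2507
Σ(R_m − R̄_m)² = 60.9533  ⇒  Var(R_m) = 60.9533 / 5 = 12.1907
β = Cov / Var(R_m) = 12.2507 / 12.1907 = 1.0049

1.005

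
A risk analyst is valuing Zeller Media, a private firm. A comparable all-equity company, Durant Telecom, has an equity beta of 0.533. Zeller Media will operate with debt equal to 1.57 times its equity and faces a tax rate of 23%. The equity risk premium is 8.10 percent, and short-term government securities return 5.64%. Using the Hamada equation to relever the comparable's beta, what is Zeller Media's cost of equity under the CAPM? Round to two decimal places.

β_L = β_U × [1 + (1 − t)(D/E)] = 0.533 × [1 + (1 − 0.23) × 1.57]
    = 0.533 × [1 + 0.77 × 1.57] = 0.533 × 2.2089 = 1.1773
E(R) = R_f + β_L × MRP = 5.64% + 1.1773 × 8.10% = 15.18%

15.18%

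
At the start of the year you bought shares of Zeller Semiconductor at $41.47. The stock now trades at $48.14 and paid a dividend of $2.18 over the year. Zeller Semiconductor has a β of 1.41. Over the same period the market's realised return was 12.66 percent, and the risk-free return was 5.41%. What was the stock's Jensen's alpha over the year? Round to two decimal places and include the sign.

+5.71%

Realised HPR = (P1 + D1 − P0) / P0 = (48.14 + 2.18 − 41.47) / 41.47 = 8.85 / 41.47 = 21.3407%
MRP = 12.66% − 5.41% = 7.25%
CAPM required = R_f + β·MRP = 5.41% + 1.41 × 7.25% = 15.6325%
α = realised − required = 21.3407% − 15.6325% = +5.71%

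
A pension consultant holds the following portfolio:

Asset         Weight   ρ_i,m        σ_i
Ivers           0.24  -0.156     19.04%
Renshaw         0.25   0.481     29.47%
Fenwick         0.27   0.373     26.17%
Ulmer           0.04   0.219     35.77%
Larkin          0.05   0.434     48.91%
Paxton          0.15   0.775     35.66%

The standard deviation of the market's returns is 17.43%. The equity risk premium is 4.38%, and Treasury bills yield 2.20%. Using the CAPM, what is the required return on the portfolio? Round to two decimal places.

4.96%

β_Ivers = -0.156 × 19.04% / 17.43% = -0.1704
β_Renshaw = 0.481 × 29.47% / 17.43% = 0.8133
β_Fenwick = 0.373 × 26.17% / 17.43% = 0.5600
β_Ulmer = 0.219 × 35.77% / 17.43% = 0.4494
β_Larkin = 0.434 × 48.91% / 17.43% = 1.2178
β_Paxton = 0.775 × 35.66% / 17.43% = 1.5856
β_P = Σ w_i β_i = 0.24×-0.1704 + 0.25×0.8133 + 0.27×0.5600 + 0.04×0.4494 + 0.05×1.2178 + 0.15×1.5856 = 0.6303
E(R_P) = R_f + β_P × MRP = 2.20% + 0.6303 × 4.38% = 4.96%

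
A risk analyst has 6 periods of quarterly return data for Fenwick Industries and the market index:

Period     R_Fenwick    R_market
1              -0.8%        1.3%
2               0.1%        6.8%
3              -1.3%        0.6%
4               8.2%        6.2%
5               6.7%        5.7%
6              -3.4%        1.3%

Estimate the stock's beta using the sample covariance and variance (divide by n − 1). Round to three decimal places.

Mean R_i = (-0.8 + 0.1 − 1.3 + 8.2 + 6.7 − 3.4) / 6 = 1.5833%
Mean R_m = (1.3 + 6.8 + 0.6 + 6.2 + 5.7 + 1.3) / 6 = 3.6500%
Σ(R_i − R̄_i)(R_m − R̄_m) = 48.7950  ⇒  Cov = 48.7950 / 5 = 9.7590
Σ(R_m − R̄_m)² = 40.9750  ⇒  Var(R_m) = 40.9750 / 5 = 8.1950
β = Cov / Var(R_m) = 9.7590 / 8.1950 = 1.1908

1.191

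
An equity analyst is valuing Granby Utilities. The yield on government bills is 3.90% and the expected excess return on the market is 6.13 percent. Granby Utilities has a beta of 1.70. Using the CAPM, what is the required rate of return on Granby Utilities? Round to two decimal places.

E(R) = R_f + β × MRP = 3.90% + 1.70 × 6.13% = 14.32%

14.32%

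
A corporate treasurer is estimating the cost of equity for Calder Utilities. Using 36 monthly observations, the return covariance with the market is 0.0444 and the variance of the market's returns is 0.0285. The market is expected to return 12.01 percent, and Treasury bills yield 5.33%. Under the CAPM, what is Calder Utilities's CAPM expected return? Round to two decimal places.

β = Cov(R_i, R_m) / Var(R_m) = 0.0444 / 0.0285 = 1.5579
MRP = 12.01% − 5.33% = 6.68%
E(R) = R_f + β × MRP = 5.33% + 1.5579 × 6.68% = 15.74%

15.74%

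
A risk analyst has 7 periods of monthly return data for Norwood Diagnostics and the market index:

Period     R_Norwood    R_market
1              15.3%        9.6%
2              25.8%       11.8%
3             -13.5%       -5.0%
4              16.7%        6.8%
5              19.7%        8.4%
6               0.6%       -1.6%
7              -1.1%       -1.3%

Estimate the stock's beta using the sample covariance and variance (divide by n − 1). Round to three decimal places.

2.071

Mean R_i = (15.3 + 25.8 − 13.5 + 16.7 + 19.7 + 0.6 − 1.1) / 7 = 9.0714%
Mean R_m = (9.6 + 11.8 − 5.0 + 6.8 + 8.4 − 1.6 − 1.3) / 7 = 4.1000%
Σ(R_i − R̄_i)(R_m − R̄_m) = 537.9800  ⇒  Cov = 537.9800 / 6 = 89.6633
Σ(R_m − R̄_m)² = 259.7800  ⇒  Var(R_m) = 259.7800 / 6 = 43.2967
β = Cov / Var(R_m) = 89.6633 / 43.2967 = 2.0709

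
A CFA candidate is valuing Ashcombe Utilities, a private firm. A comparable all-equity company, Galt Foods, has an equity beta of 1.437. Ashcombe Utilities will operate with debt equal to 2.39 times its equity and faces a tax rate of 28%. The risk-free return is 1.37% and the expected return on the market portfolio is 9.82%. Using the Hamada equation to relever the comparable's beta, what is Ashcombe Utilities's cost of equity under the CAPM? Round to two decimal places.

34.41%

β_L = β_U × [1 + (1 − t)(D/E)] = 1.437 × [1 + (1 − 0.28) × 2.39]
    = 1.437 × [1 + 0.72 × 2.39] = 1.437 × 2.7208 = 3.9098
MRP = 9.82% − 1.37% = 8.45%
E(R) = R_f + β_L × MRP = 1.37% + 3.9098 × 8.45% = 34.41%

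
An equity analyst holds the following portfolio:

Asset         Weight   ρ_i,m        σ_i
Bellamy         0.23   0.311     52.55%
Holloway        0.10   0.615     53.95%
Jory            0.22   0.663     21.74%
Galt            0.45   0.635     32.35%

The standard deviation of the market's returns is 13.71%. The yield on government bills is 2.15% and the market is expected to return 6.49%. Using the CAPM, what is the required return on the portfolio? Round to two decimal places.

8.32%

β_Bellamy = 0.311 × 52.55% / 13.71% = 1.1921
β_Holloway = 0.615 × 53.95% / 13.71% = 2.4201
β_Jory = 0.663 × 21.74% / 13.71% = 1.0513
β_Galt = 0.635 × 32.35% / 13.71% = 1.4983
β_P = Σ w_i β_i = 0.23×1.1921 + 0.10×2.4201 + 0.22×1.0513 + 0.45×1.4983 = 1.4217
MRP = 6.49% − 2.15% = 4.34%
E(R_P) = R_f + β_P × MRP = 2.15% + 1.4217 × 4.34% = 8.32%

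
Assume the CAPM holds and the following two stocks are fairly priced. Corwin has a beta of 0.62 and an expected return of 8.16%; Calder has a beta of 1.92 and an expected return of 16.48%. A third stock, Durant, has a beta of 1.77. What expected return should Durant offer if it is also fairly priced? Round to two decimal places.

15.52%

MRP (SML slope) = (16.48% − 8.16%) / (1.92 − 0.62) = 8.32% / 1.30 = 6.4000%
R_f (intercept) = 8.16% − 0.62 × 6.4000% = 4.1920%
E(R_Durant) = R_f + β × MRP = 4.1920% + 1.77 × 6.4000% = 15.52%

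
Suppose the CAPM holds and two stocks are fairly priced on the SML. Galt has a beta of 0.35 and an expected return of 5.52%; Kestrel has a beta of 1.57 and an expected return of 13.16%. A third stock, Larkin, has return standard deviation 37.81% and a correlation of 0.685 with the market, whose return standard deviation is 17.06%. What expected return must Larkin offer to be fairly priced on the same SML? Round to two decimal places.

12.84%

MRP = (13.16% − 5.52%) / (1.57 − 0.35) = 6.2623%
R_f = 5.52% − 0.35 × 6.2623% = 3.3282%
β_Larkin = ρ·σ_i/σ_m = 0.685 × 37.81 / 17.06 = 1.5182
E(R_Larkin) = R_f + β × MRP = 3.3282% + 1.5182 × 6.2623% = 12.84%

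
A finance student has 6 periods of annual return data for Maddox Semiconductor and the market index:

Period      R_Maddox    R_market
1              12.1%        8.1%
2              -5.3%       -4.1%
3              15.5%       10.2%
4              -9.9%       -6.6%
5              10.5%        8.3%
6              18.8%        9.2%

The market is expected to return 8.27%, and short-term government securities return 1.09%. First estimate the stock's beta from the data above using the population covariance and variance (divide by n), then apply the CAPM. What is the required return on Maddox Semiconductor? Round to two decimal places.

12.14%

Mean R_i = (12.1 − 5.3 + 15.5 − 9.9 + 10.5 + 18.8) / 6 = 6.9500%
Mean R_m = (8.1 − 4.1 + 10.2 − 6.6 + 8.3 + 9.2) / 6 = 4.1833%
Σ(R_i − R̄_i)(R_m − R̄_m) = 428.8450  ⇒  Cov = 428.8450 / 6 = 71.4742
Σ(R_m − R̄_m)² = 278.5483  ⇒  Var(R_m) = 278.5483 / 6 = 46.4247
β = Cov / Var(R_m) = 71.4742 / 46.4247 = 1.5396
MRP = 8.27% − 1.09% = 7.18%
E(R) = R_f + β × MRP = 1.09% + 1.5396 × 7.18% = 12.14%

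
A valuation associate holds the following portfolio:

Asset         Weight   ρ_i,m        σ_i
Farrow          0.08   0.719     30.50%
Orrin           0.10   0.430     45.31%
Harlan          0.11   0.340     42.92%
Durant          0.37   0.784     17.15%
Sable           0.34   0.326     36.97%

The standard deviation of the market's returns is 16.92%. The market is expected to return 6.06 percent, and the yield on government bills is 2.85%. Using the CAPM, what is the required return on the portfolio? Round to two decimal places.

β_Farrow = 0.719 × 30.50% / 16.92% = 1.2961
β_Orrin = 0.430 × 45.31% / 16.92% = 1.1515
β_Harlan = 0.340 × 42.92% / 16.92% = 0.8625
β_Durant = 0.784 × 17.15% / 16.92% = 0.7947
β_Sable = 0.326 × 36.97% / 16.92% = 0.7123
β_P = Σ w_i β_i = 0.08×1.2961 + 0.10×1.1515 + 0.11×0.8625 + 0.37×0.7947 + 0.34×0.7123 = 0.8499
MRP = 6.06% − 2.85% = 3.21%
E(R_P) = R_f + β_P × MRP = 2.85% + 0.8499 × 3.21% = 5.58%

5.58%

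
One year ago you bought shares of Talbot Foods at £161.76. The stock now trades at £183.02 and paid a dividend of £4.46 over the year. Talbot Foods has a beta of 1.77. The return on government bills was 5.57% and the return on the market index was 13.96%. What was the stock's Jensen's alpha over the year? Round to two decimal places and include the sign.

Realised HPR = (P1 + D1 − P0) / P0 = (183.02 + 4.46 − 161.76) / 161.76 = 25.72 / 161.76 = 15.9001%
MRP = 13.96% − 5.57% = 8.39%
CAPM required = R_f + β·MRP = 5.57% + 1.77 × 8.39% = 20.4203%
α = realised − required = 15.9001% − 20.4203% = -4.52%

-4.52%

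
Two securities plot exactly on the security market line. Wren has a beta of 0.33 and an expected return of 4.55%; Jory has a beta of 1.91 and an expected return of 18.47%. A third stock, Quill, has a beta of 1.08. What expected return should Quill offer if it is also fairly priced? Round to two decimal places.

MRP (SML slope) = (18.47% − 4.55%) / (1.91 − 0.33) = 13.92% / 1.58 = 8.8101%
R_f (intercept) = 4.55% − 0.33 × 8.8101% = 1.6427%
E(R_Quill) = R_f + β × MRP = 1.6427% + 1.08 × 8.8101% = 11.16%

11.16%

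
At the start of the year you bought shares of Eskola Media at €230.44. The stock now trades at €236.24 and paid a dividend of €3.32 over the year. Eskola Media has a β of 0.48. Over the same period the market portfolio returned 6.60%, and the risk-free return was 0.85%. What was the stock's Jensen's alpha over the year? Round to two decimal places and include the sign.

Realised HPR = (P1 + D1 − P0) / P0 = (236.24 + 3.32 − 230.44) / 230.44 = 9.12 / 230.44 = 3.9576%
MRP = 6.60% − 0.85% = 5.75%
CAPM required = R_f + β·MRP = 0.85% + 0.48 × 5.75% = 3.6100%
α = realised − required = 3.9576% − 3.6100% = +0.35%

+0.35%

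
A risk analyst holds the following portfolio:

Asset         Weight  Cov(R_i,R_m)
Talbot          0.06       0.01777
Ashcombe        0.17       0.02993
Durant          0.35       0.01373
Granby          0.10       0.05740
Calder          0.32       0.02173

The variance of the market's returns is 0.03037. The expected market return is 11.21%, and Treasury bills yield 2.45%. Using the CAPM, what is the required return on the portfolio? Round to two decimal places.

β_Talbot = 0.01777 / 0.03037 = 0.5851
β_Ashcombe = 0.02993 / 0.03037 = 0.9855
β_Durant = 0.01373 / 0.03037 = 0.4521
β_Granby = 0.05740 / 0.03037 = 1.8900
β_Calder = 0.02173 / 0.03037 = 0.7155
β_P = Σ w_i β_i = 0.06×0.5851 + 0.17×0.9855 + 0.35×0.4521 + 0.10×1.8900 + 0.32×0.7155 = 0.7788
MRP = 11.21% − 2.45% = 8.76%
E(R_P) = R_f + β_P × MRP = 2.45% + 0.7788 × 8.76% = 9.27%

9.27%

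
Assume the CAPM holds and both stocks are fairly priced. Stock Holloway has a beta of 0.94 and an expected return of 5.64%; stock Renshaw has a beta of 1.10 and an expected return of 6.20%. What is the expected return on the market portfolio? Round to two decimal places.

Both satisfy E(R) = R_f + β·MRP, so the slope of the SML is
MRP = (6.20% − 5.64%) / (1.10 − 0.94) = 0.56% / 0.16 = 3.5000%
R_f = E(R_Holloway) − β_Holloway·MRP = 5.64% − 0.94 × 3.5000% = 2.3500%
E(R_m) = R_f + MRP = 2.3500% + 3.5000% = 5.85%

5.85%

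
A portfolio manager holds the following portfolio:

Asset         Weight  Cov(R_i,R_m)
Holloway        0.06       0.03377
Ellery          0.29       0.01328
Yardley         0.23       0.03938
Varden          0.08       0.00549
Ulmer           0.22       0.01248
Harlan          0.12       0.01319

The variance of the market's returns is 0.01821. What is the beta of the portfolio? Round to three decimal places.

β_Holloway = 0.03377 / 0.01821 = 1.8545
β_Ellery = 0.01328 / 0.01821 = 0.7293
β_Yardley = 0.03938 / 0.01821 = 2.1625
β_Varden = 0.00549 / 0.01821 = 0.3015
β_Ulmer = 0.01248 / 0.01821 = 0.6853
β_Harlan = 0.01319 / 0.01821 = 0.7243
β_P = Σ w_i β_i = 0.06×1.8545 + 0.29×0.7293 + 0.23×2.1625 + 0.08×0.3015 + 0.22×0.6853 + 0.12×0.7243 = 1.0819

1.082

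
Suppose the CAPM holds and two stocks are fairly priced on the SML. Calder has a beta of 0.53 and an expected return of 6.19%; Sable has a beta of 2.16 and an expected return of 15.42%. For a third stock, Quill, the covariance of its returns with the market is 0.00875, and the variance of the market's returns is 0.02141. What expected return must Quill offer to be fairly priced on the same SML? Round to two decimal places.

MRP = (15.42% − 6.19%) / (2.16 − 0.53) = 5.6626%
R_f = 6.19% − 0.53 × 5.6626% = 3.1888%
β_Quill = Cov / Var(R_m) = 0.00875 / 0.02141 = 0.4087
E(R_Quill) = R_f + β × MRP = 3.1888% + 0.4087 × 5.6626% = 5.50%

5.50%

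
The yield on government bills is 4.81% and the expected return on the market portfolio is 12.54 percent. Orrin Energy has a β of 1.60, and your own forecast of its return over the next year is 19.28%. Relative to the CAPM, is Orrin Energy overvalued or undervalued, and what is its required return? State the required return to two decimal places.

MRP = 12.54% − 4.81% = 7.73%
Required return = R_f + β·MRP = 4.81% + 1.60 × 7.73% = 17.18%
Forecast 19.28% > required 17.18% → the stock plots above the SML → undervalued.

Undervalued; required return 17.18%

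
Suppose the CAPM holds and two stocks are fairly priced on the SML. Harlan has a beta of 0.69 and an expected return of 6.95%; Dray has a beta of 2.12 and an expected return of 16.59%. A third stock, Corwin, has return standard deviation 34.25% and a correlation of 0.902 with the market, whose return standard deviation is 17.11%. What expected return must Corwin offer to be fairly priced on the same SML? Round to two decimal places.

MRP = (16.59% − 6.95%) / (2.12 − 0.69) = 6.7413%
R_f = 6.95% − 0.69 × 6.7413% = 2.2985%
β_Corwin = ρ·σ_i/σ_m = 0.902 × 34.25 / 17.11 = 1.8056
E(R_Corwin) = R_f + β × MRP = 2.2985% + 1.8056 × 6.7413% = 14.47%

14.47%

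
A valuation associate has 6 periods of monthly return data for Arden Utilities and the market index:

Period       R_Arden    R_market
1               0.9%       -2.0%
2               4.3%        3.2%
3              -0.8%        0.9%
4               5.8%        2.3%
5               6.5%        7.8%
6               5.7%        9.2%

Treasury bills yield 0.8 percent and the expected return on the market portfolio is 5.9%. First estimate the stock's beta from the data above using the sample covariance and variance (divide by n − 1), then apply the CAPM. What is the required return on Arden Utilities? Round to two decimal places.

3.53%

Mean R_i = (0.9 + 4.3 − 0.8 + 5.8 + 6.5 + 5.7) / 6 = 3.7333%
Mean R_m = (-2.0 + 3.2 + 0.9 + 2.3 + 7.8 + 9.2) / 6 = 3.5667%
Σ(R_i − R̄_i)(R_m − R̄_m) = 47.8267  ⇒  Cov = 47.8267 / 5 = 9.5653
Σ(R_m − R̄_m)² = 89.4933  ⇒  Var(R_m) = 89.4933 / 5 = 17.8987
β = Cov / Var(R_m) = 9.5653 / 17.8987 = 0.5344
MRP = 5.9% − 0.8% = 5.10%
E(R) = R_f + β × MRP = 0.8% + 0.5344 × 5.1% = 3.53%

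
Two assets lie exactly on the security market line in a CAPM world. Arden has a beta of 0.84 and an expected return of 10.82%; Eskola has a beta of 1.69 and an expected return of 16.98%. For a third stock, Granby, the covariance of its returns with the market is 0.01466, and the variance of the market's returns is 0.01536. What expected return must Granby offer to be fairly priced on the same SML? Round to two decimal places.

MRP = (16.98% − 10.82%) / (1.69 − 0.84) = 7.2471%
R_f = 10.82% − 0.84 × 7.2471% = 4.7324%
β_Granby = Cov / Var(R_m) = 0.01466 / 0.01536 = 0.9544
E(R_Granby) = R_f + β × MRP = 4.7324% + 0.9544 × 7.2471% = 11.65%

11.65%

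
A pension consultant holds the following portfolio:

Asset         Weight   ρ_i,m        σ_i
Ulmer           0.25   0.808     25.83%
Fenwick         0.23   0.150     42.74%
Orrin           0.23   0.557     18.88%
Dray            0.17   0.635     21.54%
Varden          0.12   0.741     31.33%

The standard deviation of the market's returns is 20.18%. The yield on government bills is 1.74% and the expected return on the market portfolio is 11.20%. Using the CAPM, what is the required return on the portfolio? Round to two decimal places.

8.41%

β_Ulmer = 0.808 × 25.83% / 20.18% = 1.0342
β_Fenwick = 0.150 × 42.74% / 20.18% = 0.3177
β_Orrin = 0.557 × 18.88% / 20.18% = 0.5211
β_Dray = 0.635 × 21.54% / 20.18% = 0.6778
β_Varden = 0.741 × 31.33% / 20.18% = 1.1504
β_P = Σ w_i β_i = 0.25×1.0342 + 0.23×0.3177 + 0.23×0.5211 + 0.17×0.6778 + 0.12×1.1504 = 0.7047
MRP = 11.20% − 1.74% = 9.46%
E(R_P) = R_f + β_P × MRP = 1.74% + 0.7047 × 9.46% = 8.41%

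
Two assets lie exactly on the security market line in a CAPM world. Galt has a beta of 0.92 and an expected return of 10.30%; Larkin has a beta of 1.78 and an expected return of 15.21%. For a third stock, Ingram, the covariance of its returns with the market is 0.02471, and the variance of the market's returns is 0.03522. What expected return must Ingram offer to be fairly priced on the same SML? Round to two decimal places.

9.05%

MRP = (15.21% − 10.30%) / (1.78 − 0.92) = 5.7093%
R_f = 10.30% − 0.92 × 5.7093% = 5.0474%
β_Ingram = Cov / Var(R_m) = 0.02471 / 0.03522 = 0.7016
E(R_Ingram) = R_f + β × MRP = 5.0474% + 0.7016 × 5.7093% = 9.05%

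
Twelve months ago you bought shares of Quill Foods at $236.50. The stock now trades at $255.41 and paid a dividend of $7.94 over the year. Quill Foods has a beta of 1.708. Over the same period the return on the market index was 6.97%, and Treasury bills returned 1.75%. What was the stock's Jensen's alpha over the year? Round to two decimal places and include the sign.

Realised HPR = (P1 + D1 − P0) / P0 = (255.41 + 7.94 − 236.50) / 236.50 = 26.85 / 236.50 = 11.3531%
MRP = 6.97% − 1.75% = 5.22%
CAPM required = R_f + β·MRP = 1.75% + 1.708 × 5.22% = 10.66576%
α = realised − required = 11.3531% − 10.66576% = +0.69%

+0.69%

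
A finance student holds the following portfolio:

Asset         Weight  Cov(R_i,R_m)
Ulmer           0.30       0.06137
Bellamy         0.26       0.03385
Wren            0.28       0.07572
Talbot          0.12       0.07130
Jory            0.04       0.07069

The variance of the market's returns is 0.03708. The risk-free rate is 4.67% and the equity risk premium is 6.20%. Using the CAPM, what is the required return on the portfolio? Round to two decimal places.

14.67%

β_Ulmer = 0.06137 / 0.03708 = 1.6551
β_Bellamy = 0.03385 / 0.03708 = 0.9129
β_Wren = 0.07572 / 0.03708 = 2.0421
β_Talbot = 0.07130 / 0.03708 = 1.9229
β_Jory = 0.07069 / 0.03708 = 1.9064
β_P = Σ w_i β_i = 0.30×1.6551 + 0.26×0.9129 + 0.28×2.0421 + 0.12×1.9229 + 0.04×1.9064 = 1.6127
E(R_P) = R_f + β_P × MRP = 4.67% + 1.6127 × 6.20% = 14.67%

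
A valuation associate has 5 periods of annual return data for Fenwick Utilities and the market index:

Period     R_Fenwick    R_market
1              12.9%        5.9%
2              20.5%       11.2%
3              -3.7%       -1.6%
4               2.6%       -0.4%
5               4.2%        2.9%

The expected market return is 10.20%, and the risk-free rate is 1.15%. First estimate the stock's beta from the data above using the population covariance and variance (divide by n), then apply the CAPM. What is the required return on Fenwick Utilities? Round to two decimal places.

17.40%

Mean R_i = (12.9 + 20.5 − 3.7 + 2.6 + 4.2) / 5 = 7.3000%
Mean R_m = (5.9 + 11.2 − 1.6 − 0.4 + 2.9) / 5 = 3.6000%
Σ(R_i − R̄_i)(R_m − R̄_m) = 191.3700  ⇒  Cov = 191.3700 / 5 = 38.2740
Σ(R_m − R̄_m)² = 106.5800  ⇒  Var(R_m) = 106.5800 / 5 = 21.3160
β = Cov / Var(R_m) = 38.2740 / 21.3160 = 1.7956
MRP = 10.20% − 1.15% = 9.05%
E(R) = R_f + β × MRP = 1.15% + 1.7956 × 9.05% = 17.40%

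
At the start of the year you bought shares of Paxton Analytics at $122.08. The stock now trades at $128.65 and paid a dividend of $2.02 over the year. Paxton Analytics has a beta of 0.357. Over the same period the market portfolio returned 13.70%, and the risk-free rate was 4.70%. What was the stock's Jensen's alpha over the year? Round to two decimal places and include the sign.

-0.88%

Realised HPR = (P1 + D1 − P0) / P0 = (128.65 + 2.02 − 122.08) / 122.08 = 8.59 / 122.08 = 7.0364%
MRP = 13.70% − 4.70% = 9.00%
CAPM required = R_f + β·MRP = 4.70% + 0.357 × 9.00% = 7.91300%
α = realised − required = 7.0364% − 7.91300% = -0.88%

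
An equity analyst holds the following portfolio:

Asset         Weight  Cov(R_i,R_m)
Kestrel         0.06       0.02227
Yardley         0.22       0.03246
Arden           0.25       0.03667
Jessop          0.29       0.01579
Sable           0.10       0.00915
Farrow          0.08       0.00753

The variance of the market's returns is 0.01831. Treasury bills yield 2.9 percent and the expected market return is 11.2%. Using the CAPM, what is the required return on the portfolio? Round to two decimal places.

β_Kestrel = 0.02227 / 0.01831 = 1.2163
β_Yardley = 0.03246 / 0.01831 = 1.7728
β_Arden = 0.03667 / 0.01831 = 2.0027
β_Jessop = 0.01579 / 0.01831 = 0.8624
β_Sable = 0.00915 / 0.01831 = 0.4997
β_Farrow = 0.00753 / 0.01831 = 0.4113
β_P = Σ w_i β_i = 0.06×1.2163 + 0.22×1.7728 + 0.25×2.0027 + 0.29×0.8624 + 0.10×0.4997 + 0.08×0.4113 = 1.2966
MRP = 11.2% − 2.9% = 8.30%
E(R_P) = R_f + β_P × MRP = 2.9% + 1.2966 × 8.3% = 13.66%

13.66%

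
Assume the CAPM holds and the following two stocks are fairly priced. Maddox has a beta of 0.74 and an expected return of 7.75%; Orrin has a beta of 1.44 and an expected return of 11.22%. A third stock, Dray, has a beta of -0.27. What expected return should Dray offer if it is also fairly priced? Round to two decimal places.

2.74%

MRP (SML slope) = (11.22% − 7.75%) / (1.44 − 0.74) = 3.47% / 0.70 = 4.9571%
R_f (intercept) = 7.75% − 0.74 × 4.9571% = 4.0817%
E(R_Dray) = R_f + β × MRP = 4.0817% + -0.27 × 4.9571% = 2.74%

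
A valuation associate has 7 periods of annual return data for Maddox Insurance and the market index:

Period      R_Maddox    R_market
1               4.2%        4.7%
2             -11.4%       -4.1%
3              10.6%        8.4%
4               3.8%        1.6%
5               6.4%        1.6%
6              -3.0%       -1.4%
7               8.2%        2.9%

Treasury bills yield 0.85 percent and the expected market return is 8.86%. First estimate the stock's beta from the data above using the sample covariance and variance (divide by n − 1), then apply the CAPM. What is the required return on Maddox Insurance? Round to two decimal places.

14.16%

Mean R_i = (4.2 − 11.4 + 10.6 + 3.8 + 6.4 − 3.0 + 8.2) / 7 = 2.6857%
Mean R_m = (4.7 − 4.1 + 8.4 + 1.6 + 1.6 − 1.4 + 2.9) / 7 = 1.9571%
Σ(R_i − R̄_i)(R_m − R̄_m) = 163.0257  ⇒  Cov = 163.0257 / 6 = 27.1710
Σ(R_m − R̄_m)² = 98.1371  ⇒  Var(R_m) = 98.1371 / 6 = 16.3562
β = Cov / Var(R_m) = 27.1710 / 16.3562 = 1.6612
MRP = 8.86% − 0.85% = 8.01%
E(R) = R_f + β × MRP = 0.85% + 1.6612 × 8.01% = 14.16%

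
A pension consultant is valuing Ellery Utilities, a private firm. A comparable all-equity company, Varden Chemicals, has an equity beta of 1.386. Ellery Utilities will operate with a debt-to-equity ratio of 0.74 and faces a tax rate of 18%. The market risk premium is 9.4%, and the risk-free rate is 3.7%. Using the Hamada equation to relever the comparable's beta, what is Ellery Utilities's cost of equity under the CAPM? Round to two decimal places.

β_L = β_U × [1 + (1 − t)(D/E)] = 1.386 × [1 + (1 − 0.18) × 0.74]
    = 1.386 × [1 + 0.82 × 0.74] = 1.386 × 1.6068 = 2.2270
E(R) = R_f + β_L × MRP = 3.7% + 2.2270 × 9.4% = 24.63%

24.63%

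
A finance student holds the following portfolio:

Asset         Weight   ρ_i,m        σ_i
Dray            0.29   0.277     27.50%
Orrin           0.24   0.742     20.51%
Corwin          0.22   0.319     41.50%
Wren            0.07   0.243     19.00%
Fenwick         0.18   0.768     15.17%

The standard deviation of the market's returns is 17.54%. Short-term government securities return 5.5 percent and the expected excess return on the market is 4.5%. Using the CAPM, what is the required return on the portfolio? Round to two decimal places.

8.37%

β_Dray = 0.277 × 27.50% / 17.54% = 0.4343
β_Orrin = 0.742 × 20.51% / 17.54% = 0.8676
β_Corwin = 0.319 × 41.50% / 17.54% = 0.7548
β_Wren = 0.243 × 19.00% / 17.54% = 0.2632
β_Fenwick = 0.768 × 15.17% / 17.54% = 0.6642
β_P = Σ w_i β_i = 0.29×0.4343 + 0.24×0.8676 + 0.22×0.7548 + 0.07×0.2632 + 0.18×0.6642 = 0.6382
E(R_P) = R_f + β_P × MRP = 5.5% + 0.6382 × 4.5% = 8.37%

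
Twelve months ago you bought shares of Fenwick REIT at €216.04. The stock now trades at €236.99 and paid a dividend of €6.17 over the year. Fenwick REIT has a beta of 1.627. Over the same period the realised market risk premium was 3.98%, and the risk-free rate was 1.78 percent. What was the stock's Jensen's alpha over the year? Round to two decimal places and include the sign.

+4.30%

Realised HPR = (P1 + D1 − P0) / P0 = (236.99 + 6.17 − 216.04) / 216.04 = 27.12 / 216.04 = 12.5532%
CAPM required = R_f + β·MRP = 1.78% + 1.627 × 3.98% = 8.25546%
α = realised − required = 12.5532% − 8.25546% = +4.30%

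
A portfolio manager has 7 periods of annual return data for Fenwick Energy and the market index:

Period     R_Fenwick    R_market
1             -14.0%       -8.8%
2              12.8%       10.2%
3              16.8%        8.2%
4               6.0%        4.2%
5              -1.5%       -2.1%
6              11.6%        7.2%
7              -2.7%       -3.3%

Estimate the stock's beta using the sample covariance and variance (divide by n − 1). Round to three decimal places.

1.499

Mean R_i = (-14.0 + 12.8 + 16.8 + 6.0 − 1.5 + 11.6 − 2.7) / 7 = 4.1429%
Mean R_m = (-8.8 + 10.2 + 8.2 + 4.2 − 2.1 + 7.2 − 3.3) / 7 = 2.2286%
Σ(R_i − R̄_i)(R_m − R̄_m) = 447.6714  ⇒  Cov = 447.6714 / 6 = 74.6119
Σ(R_m − R̄_m)² = 298.7343  ⇒  Var(R_m) = 298.7343 / 6 = 49.7891
β = Cov / Var(R_m) = 74.6119 / 49.7891 = 1.4986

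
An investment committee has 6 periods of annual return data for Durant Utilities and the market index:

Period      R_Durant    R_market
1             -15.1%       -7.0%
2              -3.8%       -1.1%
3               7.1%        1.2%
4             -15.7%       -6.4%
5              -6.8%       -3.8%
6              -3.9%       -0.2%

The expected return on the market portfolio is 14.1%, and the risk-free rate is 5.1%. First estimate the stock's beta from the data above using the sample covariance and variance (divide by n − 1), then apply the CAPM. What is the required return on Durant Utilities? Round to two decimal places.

Mean R_i = (-15.1 − 3.8 + 7.1 − 15.7 − 6.8 − 3.9) / 6 = -6.3667%
Mean R_m = (-7.0 − 1.1 + 1.2 − 6.4 − 3.8 − 0.2) / 6 = -2.8833%
Σ(R_i − R̄_i)(R_m − R̄_m) = 135.3567  ⇒  Cov = 135.3567 / 5 = 27.0713
Σ(R_m − R̄_m)² = 57.2083  ⇒  Var(R_m) = 57.2083 / 5 = 11.4417
β = Cov / Var(R_m) = 27.0713 / 11.4417 = 2.3660
MRP = 14.1% − 5.1% = 9.00%
E(R) = R_f + β × MRP = 5.1% + 2.3660 × 9.0% = 26.39%

26.39%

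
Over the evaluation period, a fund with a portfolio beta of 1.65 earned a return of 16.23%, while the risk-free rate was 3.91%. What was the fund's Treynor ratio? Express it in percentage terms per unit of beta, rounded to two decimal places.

7.47%

Treynor = (R_P − R_f) / β_P = (16.23% − 3.91%) / 1.6500 = 12.32% / 1.6500 = 7.47%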